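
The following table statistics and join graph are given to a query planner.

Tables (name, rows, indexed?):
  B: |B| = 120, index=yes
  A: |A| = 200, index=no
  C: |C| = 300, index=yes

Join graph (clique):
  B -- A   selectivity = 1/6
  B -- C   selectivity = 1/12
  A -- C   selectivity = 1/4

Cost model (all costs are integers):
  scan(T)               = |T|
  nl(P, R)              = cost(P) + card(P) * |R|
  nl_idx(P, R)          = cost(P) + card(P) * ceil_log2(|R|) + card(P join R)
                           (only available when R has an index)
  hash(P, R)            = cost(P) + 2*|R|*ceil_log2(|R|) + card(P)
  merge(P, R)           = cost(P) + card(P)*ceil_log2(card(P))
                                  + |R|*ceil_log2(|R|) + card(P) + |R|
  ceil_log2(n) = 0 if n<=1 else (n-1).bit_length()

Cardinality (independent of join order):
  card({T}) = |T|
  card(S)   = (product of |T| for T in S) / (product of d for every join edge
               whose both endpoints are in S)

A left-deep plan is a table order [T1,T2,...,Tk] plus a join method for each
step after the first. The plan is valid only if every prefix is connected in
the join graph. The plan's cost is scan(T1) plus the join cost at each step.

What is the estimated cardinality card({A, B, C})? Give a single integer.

Tables in S: A(200), B(120), C(300)
Edges inside S: B-A(d=6), B-C(d=12), A-C(d=4)
numerator = 200 * 120 * 300 = 7200000
denominator = 6 * 12 * 4 = 288
card(S) = 7200000 / 288 = 25000

25000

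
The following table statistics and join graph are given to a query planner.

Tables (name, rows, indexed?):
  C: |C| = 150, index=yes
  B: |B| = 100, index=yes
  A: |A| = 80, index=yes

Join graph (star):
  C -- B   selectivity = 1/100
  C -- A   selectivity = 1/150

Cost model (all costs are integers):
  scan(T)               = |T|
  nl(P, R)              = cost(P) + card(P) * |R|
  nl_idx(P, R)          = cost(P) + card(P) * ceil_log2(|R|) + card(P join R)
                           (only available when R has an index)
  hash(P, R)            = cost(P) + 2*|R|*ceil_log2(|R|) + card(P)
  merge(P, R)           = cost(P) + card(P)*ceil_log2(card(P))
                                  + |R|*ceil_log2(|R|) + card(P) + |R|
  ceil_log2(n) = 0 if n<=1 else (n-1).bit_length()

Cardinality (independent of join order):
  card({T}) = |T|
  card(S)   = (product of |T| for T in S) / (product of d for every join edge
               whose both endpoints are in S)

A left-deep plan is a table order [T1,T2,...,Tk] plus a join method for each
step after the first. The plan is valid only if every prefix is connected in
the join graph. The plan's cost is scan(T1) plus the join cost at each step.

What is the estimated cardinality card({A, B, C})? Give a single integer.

80

Tables in S: A(80), B(100), C(150)
Edges inside S: C-B(d=100), C-A(d=150)
numerator = 80 * 100 * 150 = 1200000
denominator = 100 * 150 = 15000
card(S) = 1200000 / 15000 = 80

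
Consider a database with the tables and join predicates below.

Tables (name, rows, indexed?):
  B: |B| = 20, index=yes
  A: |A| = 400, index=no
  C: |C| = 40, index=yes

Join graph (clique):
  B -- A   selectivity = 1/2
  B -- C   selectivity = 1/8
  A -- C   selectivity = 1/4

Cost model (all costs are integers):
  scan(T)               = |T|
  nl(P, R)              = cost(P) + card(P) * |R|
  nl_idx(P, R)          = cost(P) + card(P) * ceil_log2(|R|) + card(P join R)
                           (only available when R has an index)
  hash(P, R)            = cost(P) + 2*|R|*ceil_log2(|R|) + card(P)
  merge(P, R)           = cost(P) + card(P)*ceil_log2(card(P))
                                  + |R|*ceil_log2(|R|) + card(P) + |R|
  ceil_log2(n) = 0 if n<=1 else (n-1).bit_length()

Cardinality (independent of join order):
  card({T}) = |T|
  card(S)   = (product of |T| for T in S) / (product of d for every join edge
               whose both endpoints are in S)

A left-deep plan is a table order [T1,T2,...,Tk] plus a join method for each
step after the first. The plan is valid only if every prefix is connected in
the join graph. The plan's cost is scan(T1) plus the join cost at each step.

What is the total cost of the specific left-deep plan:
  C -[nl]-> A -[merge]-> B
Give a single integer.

step 1: scan C: cost=40, card=40
step 2: join A via nl
    card(P join A) = 40*400/(4) = 4000
    cost = 40 + 40*400 = 16040
step 3: join B via merge
    card(P join B) = 4000*20/(2*8) = 5000
    cost = 16040 + 4000*12 + 20*5 + 4000 + 20 = 68160

68160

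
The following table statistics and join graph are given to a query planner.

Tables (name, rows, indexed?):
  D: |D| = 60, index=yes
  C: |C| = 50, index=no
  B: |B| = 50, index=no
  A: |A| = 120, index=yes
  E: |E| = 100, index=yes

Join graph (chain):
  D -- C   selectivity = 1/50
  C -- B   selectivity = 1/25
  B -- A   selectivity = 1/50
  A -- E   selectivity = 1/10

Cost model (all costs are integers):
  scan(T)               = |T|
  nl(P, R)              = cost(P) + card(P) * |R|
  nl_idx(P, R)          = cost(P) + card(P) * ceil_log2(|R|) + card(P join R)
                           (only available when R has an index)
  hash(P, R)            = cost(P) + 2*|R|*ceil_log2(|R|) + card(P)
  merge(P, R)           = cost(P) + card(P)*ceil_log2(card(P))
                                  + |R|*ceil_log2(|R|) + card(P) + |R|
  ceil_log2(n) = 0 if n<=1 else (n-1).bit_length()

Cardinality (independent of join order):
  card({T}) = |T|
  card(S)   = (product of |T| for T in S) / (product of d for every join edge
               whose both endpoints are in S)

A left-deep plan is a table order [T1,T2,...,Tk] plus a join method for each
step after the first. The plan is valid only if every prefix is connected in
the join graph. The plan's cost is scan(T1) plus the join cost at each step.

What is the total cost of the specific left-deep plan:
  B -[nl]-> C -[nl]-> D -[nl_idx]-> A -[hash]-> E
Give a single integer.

step 1: scan B: cost=50, card=50
step 2: join C via nl
    card(P join C) = 50*50/(25) = 100
    cost = 50 + 50*50 = 2550
step 3: join D via nl
    card(P join D) = 100*60/(50) = 120
    cost = 2550 + 100*60 = 8550
step 4: join A via nl_idx
    card(P join A) = 120*120/(50) = 288
    cost = 8550 + 120*7 + 288 = 9678
step 5: join E via hash
    card(P join E) = 288*100/(10) = 2880
    cost = 9678 + 2*100*7 + 288 = 11366

11366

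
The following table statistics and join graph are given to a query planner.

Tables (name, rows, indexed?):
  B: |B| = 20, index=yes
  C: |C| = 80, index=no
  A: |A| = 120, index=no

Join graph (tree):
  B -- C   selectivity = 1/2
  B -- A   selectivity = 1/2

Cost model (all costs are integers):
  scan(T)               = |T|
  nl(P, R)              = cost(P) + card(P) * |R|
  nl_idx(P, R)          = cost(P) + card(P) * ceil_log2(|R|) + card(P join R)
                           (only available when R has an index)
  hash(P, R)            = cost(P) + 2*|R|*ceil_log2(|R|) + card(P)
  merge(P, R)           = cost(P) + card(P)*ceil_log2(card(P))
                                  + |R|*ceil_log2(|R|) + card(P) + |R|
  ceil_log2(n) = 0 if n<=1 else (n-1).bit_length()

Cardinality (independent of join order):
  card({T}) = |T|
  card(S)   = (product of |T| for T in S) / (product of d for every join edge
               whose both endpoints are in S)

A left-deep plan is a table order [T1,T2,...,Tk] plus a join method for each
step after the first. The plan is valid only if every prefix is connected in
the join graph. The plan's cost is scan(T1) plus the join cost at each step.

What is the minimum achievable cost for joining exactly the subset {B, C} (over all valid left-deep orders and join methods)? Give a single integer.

Selinger DP over subsets of {B,C}:
  {B}: scan cost=20, card=20
  {C}: scan cost=80, card=80
  {BC}: card=800; try (B,hash)→360, (C,merge)→780, (B,merge)→840, (C,hash)→1160, (B,nl_idx)→1280, (C,nl)→1620 …(+1); best=360 via (B,hash)

360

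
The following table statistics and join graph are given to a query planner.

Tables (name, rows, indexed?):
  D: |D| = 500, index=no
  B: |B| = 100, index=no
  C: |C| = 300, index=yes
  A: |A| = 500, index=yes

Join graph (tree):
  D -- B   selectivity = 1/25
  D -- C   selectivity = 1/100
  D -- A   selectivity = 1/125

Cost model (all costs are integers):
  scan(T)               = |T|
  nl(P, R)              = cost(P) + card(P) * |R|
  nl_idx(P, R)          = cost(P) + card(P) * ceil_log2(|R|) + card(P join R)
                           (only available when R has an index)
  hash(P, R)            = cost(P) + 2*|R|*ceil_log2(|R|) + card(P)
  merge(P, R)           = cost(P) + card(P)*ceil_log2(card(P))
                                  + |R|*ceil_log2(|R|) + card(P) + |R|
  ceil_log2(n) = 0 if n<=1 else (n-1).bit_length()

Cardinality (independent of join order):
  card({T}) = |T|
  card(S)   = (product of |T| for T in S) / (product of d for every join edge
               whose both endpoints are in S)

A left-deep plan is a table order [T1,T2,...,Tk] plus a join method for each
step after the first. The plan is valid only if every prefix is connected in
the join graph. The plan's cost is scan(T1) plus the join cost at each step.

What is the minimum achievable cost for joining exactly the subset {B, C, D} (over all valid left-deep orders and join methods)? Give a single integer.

9300

Selinger DP over subsets of {B,C,D}:
  {D}: scan cost=500, card=500
  {B}: scan cost=100, card=100
  {C}: scan cost=300, card=300
  {BD}: card=2000; try (B,hash)→2400, (D,merge)→5900, (B,merge)→6300, (D,hash)→9200, (D,nl)→50100, (B,nl)→50500; best=2400 via (B,hash)
  {CD}: card=1500; try (C,hash)→6400, (C,nl_idx)→6500, (D,merge)→8300, (C,merge)→8500, (D,hash)→9600, (D,nl)→150300 …(+1); best=6400 via (C,hash)
  {BCD}: card=6000; try (B,hash)→9300, (C,hash)→9800, (B,merge)→25200, (C,nl_idx)→26400, (C,merge)→29400, (B,nl)→156400 …(+1); best=9300 via (B,hash)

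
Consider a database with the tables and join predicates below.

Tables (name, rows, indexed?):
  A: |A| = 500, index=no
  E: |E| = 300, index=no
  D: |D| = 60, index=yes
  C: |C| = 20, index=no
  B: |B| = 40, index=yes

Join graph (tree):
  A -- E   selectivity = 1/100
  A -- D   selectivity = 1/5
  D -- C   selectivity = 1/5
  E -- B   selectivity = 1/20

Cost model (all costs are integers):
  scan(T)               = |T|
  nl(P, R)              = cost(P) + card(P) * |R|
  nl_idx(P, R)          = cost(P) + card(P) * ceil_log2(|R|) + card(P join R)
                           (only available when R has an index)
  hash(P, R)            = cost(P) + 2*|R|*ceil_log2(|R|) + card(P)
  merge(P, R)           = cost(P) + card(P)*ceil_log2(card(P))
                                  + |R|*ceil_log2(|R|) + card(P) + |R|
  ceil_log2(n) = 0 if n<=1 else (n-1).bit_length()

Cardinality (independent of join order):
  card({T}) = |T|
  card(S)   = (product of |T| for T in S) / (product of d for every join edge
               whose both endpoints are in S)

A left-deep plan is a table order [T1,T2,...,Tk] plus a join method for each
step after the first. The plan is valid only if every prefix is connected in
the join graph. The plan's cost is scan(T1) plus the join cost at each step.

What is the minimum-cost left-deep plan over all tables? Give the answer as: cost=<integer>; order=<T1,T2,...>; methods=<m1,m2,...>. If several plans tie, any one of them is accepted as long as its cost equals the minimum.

cost=48300; order=A,E,B,D,C; methods=hash,hash,hash,hash

Selinger DP (subsets sized 1..n):
  {A}: scan cost=500, card=500
  {E}: scan cost=300, card=300
  {D}: scan cost=60, card=60
  {C}: scan cost=20, card=20
  {B}: scan cost=40, card=40
  {AE}: card=1500; try (E,hash)→6400, (A,merge)→8300, (E,merge)→8500, (A,hash)→9600, (A,nl)→150300, (E,nl)→150500; best=6400 via (E,hash)
  {AD}: card=6000; try (D,hash)→1720, (A,merge)→5480, (D,merge)→5920, (A,hash)→9120, (D,nl_idx)→9500, (A,nl)→30060 …(+1); best=1720 via (D,hash)
  {BE}: card=600; try (B,hash)→1080, (B,nl_idx)→2700, (E,merge)→3320, (B,merge)→3580, (E,hash)→5480, (E,nl)→12040 …(+1); best=1080 via (B,hash)
  {CD}: card=240; try (C,hash)→320, (D,nl_idx)→380, (D,merge)→560, (C,merge)→600, (D,hash)→760, (D,nl)→1220 …(+1); best=320 via (C,hash)
  {ADE}: card=18000; try (D,hash)→8620, (E,hash)→13120, (D,merge)→24820, (D,nl_idx)→33400, (E,merge)→88720, (D,nl)→96400 …(+1); best=8620 via (D,hash)
  {ABE}: card=3000; try (B,hash)→8380, (A,hash)→10680, (A,merge)→12680, (B,nl_idx)→18400, (B,merge)→24680, (B,nl)→66400 …(+1); best=8380 via (B,hash)
  {ACD}: card=24000; try (A,merge)→7480, (C,hash)→7920, (A,hash)→9560, (C,merge)→85840, (A,nl)→120320, (C,nl)→121720; best=7480 via (A,merge)
  {ACDE}: card=72000; try (C,hash)→26820, (E,hash)→36880, (C,merge)→296740, (C,nl)→368620, (E,merge)→394480, (E,nl)→7207480; best=26820 via (C,hash)
  {ABDE}: card=36000; try (D,hash)→12100, (B,hash)→27100, (D,merge)→47800, (D,nl_idx)→62380, (B,nl_idx)→152620, (D,nl)→188380 …(+2); best=12100 via (D,hash)
  {ABCDE}: card=144000; try (C,hash)→48300, (B,hash)→99300, (B,nl_idx)→602820, (C,merge)→624220, (C,nl)→732100, (B,merge)→1323100 …(+1); best=48300 via (C,hash)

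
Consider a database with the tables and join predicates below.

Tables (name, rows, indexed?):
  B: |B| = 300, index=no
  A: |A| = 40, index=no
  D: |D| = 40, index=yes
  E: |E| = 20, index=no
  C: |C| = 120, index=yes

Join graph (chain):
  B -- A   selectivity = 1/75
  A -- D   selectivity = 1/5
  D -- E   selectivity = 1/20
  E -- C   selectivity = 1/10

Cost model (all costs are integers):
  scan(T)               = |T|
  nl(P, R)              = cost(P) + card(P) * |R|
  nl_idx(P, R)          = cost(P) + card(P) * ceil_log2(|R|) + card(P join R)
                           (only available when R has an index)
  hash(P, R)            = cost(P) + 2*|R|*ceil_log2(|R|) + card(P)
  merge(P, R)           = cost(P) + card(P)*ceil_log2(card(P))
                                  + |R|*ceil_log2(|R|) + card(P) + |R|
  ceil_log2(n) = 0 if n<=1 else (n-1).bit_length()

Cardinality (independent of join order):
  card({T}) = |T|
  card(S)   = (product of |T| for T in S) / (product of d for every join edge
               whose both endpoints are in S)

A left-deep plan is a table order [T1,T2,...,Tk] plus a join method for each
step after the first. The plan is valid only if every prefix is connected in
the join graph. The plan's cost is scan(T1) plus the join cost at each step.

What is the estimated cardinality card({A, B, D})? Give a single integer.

1280

Tables in S: A(40), B(300), D(40)
Edges inside S: B-A(d=75), A-D(d=5)
numerator = 40 * 300 * 40 = 480000
denominator = 75 * 5 = 375
card(S) = 480000 / 375 = 1280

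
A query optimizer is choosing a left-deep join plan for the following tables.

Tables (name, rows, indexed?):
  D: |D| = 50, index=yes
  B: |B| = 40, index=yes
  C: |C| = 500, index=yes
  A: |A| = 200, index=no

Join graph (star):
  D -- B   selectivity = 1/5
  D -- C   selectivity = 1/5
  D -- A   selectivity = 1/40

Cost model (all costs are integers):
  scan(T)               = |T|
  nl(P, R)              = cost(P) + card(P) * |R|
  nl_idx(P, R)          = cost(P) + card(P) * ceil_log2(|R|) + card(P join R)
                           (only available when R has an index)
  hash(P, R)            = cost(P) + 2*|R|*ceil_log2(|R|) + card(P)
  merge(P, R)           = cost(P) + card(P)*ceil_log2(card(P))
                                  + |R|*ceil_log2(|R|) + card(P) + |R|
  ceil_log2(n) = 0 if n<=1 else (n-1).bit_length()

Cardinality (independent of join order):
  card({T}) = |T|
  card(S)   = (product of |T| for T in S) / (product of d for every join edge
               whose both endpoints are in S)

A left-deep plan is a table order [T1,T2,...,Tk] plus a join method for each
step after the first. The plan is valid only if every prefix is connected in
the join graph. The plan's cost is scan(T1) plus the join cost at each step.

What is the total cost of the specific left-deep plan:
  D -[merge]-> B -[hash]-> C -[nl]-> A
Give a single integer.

step 1: scan D: cost=50, card=50
step 2: join B via merge
    card(P join B) = 50*40/(5) = 400
    cost = 50 + 50*6 + 40*6 + 50 + 40 = 680
step 3: join C via hash
    card(P join C) = 400*500/(5) = 40000
    cost = 680 + 2*500*9 + 400 = 10080
step 4: join A via nl
    card(P join A) = 40000*200/(40) = 200000
    cost = 10080 + 40000*200 = 8010080

8010080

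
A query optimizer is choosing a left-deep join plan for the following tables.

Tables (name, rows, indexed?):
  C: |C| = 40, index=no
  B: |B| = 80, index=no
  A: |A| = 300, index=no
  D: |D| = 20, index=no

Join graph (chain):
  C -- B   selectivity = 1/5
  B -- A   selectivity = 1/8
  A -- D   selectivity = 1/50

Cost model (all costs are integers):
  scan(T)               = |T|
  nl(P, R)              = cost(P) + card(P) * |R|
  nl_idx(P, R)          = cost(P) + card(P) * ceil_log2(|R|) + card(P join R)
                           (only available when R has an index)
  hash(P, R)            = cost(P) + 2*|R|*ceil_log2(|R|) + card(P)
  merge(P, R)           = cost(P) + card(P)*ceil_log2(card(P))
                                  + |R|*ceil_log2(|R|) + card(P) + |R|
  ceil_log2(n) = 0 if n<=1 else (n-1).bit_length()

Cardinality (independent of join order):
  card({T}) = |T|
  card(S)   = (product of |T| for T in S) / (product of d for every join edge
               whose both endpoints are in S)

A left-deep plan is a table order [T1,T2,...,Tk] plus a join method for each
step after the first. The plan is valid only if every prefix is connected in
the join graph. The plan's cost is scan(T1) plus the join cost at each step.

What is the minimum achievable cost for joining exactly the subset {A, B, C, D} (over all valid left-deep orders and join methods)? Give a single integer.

3720

Selinger DP over subsets of {A,B,C,D}:
  {C}: scan cost=40, card=40
  {B}: scan cost=80, card=80
  {A}: scan cost=300, card=300
  {D}: scan cost=20, card=20
  {BC}: card=640; try (C,hash)→640, (B,merge)→960, (C,merge)→1000, (B,hash)→1200, (B,nl)→3240, (C,nl)→3280; best=640 via (C,hash)
  {AB}: card=3000; try (B,hash)→1720, (A,merge)→3720, (B,merge)→3940, (A,hash)→5560, (A,nl)→24080, (B,nl)→24300; best=1720 via (B,hash)
  {AD}: card=120; try (D,hash)→800, (A,merge)→3140, (D,merge)→3420, (A,hash)→5440, (A,nl)→6020, (D,nl)→6300; best=800 via (D,hash)
  {ABC}: card=24000; try (C,hash)→5200, (A,hash)→6680, (A,merge)→10680, (C,merge)→41000, (C,nl)→121720, (A,nl)→192640; best=5200 via (C,hash)
  {ABD}: card=1200; try (B,hash)→2040, (B,merge)→2400, (D,hash)→4920, (B,nl)→10400, (D,merge)→40840, (D,nl)→61720; best=2040 via (B,hash)
  {ABCD}: card=9600; try (C,hash)→3720, (C,merge)→16720, (D,hash)→29400, (C,nl)→50040, (D,merge)→389320, (D,nl)→485200; best=3720 via (C,hash)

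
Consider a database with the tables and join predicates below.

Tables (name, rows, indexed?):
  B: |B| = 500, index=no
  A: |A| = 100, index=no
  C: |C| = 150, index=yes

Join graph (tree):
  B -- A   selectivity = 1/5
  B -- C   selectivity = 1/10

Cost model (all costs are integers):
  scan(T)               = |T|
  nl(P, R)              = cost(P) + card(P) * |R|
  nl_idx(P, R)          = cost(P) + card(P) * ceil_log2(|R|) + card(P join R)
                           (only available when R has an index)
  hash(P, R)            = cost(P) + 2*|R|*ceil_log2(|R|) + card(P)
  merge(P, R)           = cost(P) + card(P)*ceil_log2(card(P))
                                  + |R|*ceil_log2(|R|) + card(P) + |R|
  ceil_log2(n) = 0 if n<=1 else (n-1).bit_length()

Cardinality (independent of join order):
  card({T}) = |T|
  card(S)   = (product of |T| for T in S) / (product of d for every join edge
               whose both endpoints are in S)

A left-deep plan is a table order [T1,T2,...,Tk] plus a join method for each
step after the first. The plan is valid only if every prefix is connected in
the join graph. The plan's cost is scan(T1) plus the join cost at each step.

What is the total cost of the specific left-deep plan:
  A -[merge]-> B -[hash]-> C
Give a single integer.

step 1: scan A: cost=100, card=100
step 2: join B via merge
    card(P join B) = 100*500/(5) = 10000
    cost = 100 + 100*7 + 500*9 + 100 + 500 = 5900
step 3: join C via hash
    card(P join C) = 10000*150/(10) = 150000
    cost = 5900 + 2*150*8 + 10000 = 18300

18300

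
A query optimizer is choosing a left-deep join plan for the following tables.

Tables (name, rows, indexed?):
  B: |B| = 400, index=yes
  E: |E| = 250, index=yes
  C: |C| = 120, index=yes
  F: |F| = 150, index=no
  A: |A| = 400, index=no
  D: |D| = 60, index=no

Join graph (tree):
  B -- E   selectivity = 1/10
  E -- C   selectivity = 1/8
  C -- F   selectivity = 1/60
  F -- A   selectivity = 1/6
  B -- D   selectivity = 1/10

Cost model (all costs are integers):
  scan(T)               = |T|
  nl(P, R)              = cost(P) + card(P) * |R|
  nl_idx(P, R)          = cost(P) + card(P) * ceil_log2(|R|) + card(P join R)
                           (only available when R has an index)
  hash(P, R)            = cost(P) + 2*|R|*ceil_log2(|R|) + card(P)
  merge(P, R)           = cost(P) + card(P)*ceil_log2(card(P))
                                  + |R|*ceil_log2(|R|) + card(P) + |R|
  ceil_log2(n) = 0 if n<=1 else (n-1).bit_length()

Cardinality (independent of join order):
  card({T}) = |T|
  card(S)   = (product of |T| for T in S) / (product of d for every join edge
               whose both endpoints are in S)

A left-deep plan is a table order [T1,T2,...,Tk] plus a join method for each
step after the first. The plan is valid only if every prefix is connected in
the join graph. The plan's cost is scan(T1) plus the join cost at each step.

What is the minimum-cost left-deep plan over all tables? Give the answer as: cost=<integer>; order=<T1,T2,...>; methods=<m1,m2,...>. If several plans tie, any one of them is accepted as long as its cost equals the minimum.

Selinger DP (subsets sized 1..n):
  {B}: scan cost=400, card=400
  {E}: scan cost=250, card=250
  {C}: scan cost=120, card=120
  {F}: scan cost=150, card=150
  {A}: scan cost=400, card=400
  {D}: scan cost=60, card=60
  {BE}: card=10000; try (E,hash)→4800, (B,merge)→6500, (E,merge)→6650, (B,hash)→7700, (B,nl_idx)→12500, (E,nl_idx)→13600 …(+2); best=4800 via (E,hash)
  {BD}: card=2400; try (D,hash)→1520, (B,nl_idx)→3000, (B,merge)→4480, (D,merge)→4820, (B,hash)→7320, (B,nl)→24060 …(+1); best=1520 via (D,hash)
  {CE}: card=3750; try (C,hash)→2180, (E,merge)→3330, (C,merge)→3460, (E,hash)→4240, (E,nl_idx)→4830, (C,nl_idx)→5750 …(+2); best=2180 via (C,hash)
  {CF}: card=300; try (C,nl_idx)→1500, (C,hash)→1980, (F,merge)→2430, (C,merge)→2460, (F,hash)→2640, (F,nl)→18120 …(+1); best=1500 via (C,nl_idx)
  {AF}: card=10000; try (F,hash)→3200, (A,merge)→5500, (F,merge)→5750, (A,hash)→7500, (A,nl)→60150, (F,nl)→60400; best=3200 via (F,hash)
  {BCE}: card=150000; try (B,hash)→13130, (C,hash)→16480, (B,merge)→54930, (C,merge)→155760, (B,nl_idx)→185930, (C,nl_idx)→224800 …(+2); best=13130 via (B,hash)
  {BDE}: card=60000; try (E,hash)→7920, (D,hash)→15520, (E,merge)→34970, (E,nl_idx)→80720, (D,merge)→155220, (E,nl)→601520 …(+1); best=7920 via (E,hash)
  {CEF}: card=9375; try (E,hash)→5800, (E,merge)→6750, (F,hash)→8330, (E,nl_idx)→13275, (F,merge)→52280, (E,nl)→76500 …(+1); best=5800 via (E,hash)
  {ACF}: card=20000; try (A,merge)→8500, (A,hash)→9000, (C,hash)→14880, (C,nl_idx)→93200, (A,nl)→121500, (C,merge)→154160 …(+1); best=8500 via (A,merge)
  {BCEF}: card=375000; try (B,hash)→22375, (B,merge)→150425, (F,hash)→165530, (B,nl_idx)→465175, (F,merge)→2864480, (B,nl)→3755800 …(+1); best=22375 via (B,hash)
  {BCDE}: card=900000; try (C,hash)→69600, (D,hash)→163850, (C,merge)→1028880, (C,nl_idx)→1327920, (D,merge)→2863550, (C,nl)→7207920 …(+1); best=69600 via (C,hash)
  {ACEF}: card=625000; try (A,hash)→22375, (E,hash)→32500, (A,merge)→150425, (E,merge)→330750, (E,nl_idx)→793500, (A,nl)→3755800 …(+1); best=22375 via (A,hash)
  {ABCEF}: card=25000000; try (A,hash)→404575, (B,hash)→654575, (A,merge)→7526375, (B,merge)→13151375, (B,nl_idx)→30647375, (A,nl)→150022375 …(+1); best=404575 via (A,hash)
  {BCDEF}: card=2250000; try (D,hash)→398095, (F,hash)→972000, (D,merge)→7522795, (F,merge)→18970950, (D,nl)→22522375, (F,nl)→135069600; best=398095 via (D,hash)
  {ABCDEF}: card=150000000; try (A,hash)→2655295, (D,hash)→25405295, (A,merge)→52152095, (D,merge)→650404995, (A,nl)→900398095, (D,nl)→1500404575; best=2655295 via (A,hash)

cost=2655295; order=F,C,E,B,D,A; methods=nl_idx,hash,hash,hash,hash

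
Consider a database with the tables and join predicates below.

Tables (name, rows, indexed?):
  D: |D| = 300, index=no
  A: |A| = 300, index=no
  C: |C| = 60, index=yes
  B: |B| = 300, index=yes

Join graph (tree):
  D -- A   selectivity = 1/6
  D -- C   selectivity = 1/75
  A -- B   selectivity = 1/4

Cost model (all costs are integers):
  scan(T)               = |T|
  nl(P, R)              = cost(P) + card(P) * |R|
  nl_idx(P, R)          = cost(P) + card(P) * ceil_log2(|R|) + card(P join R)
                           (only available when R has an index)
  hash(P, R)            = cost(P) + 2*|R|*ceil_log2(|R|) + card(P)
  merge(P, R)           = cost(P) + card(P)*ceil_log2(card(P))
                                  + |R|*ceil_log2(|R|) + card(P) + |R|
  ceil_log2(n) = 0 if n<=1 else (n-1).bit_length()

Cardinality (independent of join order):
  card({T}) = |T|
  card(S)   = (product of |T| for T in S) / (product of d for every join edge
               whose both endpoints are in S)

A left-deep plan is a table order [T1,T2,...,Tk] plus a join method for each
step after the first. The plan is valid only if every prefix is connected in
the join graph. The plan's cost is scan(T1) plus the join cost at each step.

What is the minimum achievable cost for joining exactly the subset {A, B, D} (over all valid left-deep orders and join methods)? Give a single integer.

Selinger DP over subsets of {A,B,D}:
  {D}: scan cost=300, card=300
  {A}: scan cost=300, card=300
  {B}: scan cost=300, card=300
  {AD}: card=15000; try (D,hash)→6000, (A,hash)→6000, (D,merge)→6300, (A,merge)→6300, (D,nl)→90300, (A,nl)→90300; best=6000 via (D,hash)
  {AB}: card=22500; try (B,hash)→6000, (A,hash)→6000, (B,merge)→6300, (A,merge)→6300, (B,nl_idx)→25500, (B,nl)→90300 …(+1); best=6000 via (B,hash)
  {ABD}: card=1125000; try (B,hash)→26400, (D,hash)→33900, (B,merge)→234000, (D,merge)→369000, (B,nl_idx)→1266000, (B,nl)→4506000 …(+1); best=26400 via (B,hash)

26400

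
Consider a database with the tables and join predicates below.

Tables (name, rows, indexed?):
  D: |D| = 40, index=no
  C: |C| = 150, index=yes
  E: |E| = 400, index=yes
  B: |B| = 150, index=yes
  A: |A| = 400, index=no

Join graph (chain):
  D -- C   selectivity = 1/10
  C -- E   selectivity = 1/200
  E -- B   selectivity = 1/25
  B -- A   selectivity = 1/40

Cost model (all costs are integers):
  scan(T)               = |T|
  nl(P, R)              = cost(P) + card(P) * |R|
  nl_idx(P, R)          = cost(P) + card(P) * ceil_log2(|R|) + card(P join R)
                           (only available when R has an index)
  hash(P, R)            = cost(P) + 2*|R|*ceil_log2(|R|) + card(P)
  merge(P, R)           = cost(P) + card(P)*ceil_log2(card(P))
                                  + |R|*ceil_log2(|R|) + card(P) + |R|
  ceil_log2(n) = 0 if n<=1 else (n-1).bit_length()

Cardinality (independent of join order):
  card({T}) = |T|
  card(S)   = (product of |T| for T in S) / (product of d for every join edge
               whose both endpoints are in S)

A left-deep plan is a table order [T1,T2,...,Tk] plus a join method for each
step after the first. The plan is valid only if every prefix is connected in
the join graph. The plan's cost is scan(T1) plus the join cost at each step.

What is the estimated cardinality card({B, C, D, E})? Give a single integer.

Tables in S: B(150), C(150), D(40), E(400)
Edges inside S: D-C(d=10), C-E(d=200), E-B(d=25)
numerator = 150 * 150 * 40 * 400 = 360000000
denominator = 10 * 200 * 25 = 50000
card(S) = 360000000 / 50000 = 7200

7200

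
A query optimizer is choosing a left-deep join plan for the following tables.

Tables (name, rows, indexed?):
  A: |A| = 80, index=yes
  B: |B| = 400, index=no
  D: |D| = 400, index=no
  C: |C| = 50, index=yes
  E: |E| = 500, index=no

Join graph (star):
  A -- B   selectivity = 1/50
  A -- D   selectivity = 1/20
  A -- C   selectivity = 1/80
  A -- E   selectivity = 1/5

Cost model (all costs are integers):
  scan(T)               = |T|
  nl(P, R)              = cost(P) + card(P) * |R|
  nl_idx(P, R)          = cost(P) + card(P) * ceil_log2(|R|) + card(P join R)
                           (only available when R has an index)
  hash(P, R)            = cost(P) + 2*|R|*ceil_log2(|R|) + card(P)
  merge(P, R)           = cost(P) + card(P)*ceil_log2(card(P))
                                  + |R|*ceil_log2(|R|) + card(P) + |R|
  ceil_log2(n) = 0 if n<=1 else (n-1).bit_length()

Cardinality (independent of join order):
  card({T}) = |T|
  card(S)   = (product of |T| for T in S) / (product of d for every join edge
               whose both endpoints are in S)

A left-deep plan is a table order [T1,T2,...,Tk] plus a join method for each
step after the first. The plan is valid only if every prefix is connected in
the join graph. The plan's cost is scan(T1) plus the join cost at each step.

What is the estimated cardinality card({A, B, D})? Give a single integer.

12800

Tables in S: A(80), B(400), D(400)
Edges inside S: A-B(d=50), A-D(d=20)
numerator = 80 * 400 * 400 = 12800000
denominator = 50 * 20 = 1000
card(S) = 12800000 / 1000 = 12800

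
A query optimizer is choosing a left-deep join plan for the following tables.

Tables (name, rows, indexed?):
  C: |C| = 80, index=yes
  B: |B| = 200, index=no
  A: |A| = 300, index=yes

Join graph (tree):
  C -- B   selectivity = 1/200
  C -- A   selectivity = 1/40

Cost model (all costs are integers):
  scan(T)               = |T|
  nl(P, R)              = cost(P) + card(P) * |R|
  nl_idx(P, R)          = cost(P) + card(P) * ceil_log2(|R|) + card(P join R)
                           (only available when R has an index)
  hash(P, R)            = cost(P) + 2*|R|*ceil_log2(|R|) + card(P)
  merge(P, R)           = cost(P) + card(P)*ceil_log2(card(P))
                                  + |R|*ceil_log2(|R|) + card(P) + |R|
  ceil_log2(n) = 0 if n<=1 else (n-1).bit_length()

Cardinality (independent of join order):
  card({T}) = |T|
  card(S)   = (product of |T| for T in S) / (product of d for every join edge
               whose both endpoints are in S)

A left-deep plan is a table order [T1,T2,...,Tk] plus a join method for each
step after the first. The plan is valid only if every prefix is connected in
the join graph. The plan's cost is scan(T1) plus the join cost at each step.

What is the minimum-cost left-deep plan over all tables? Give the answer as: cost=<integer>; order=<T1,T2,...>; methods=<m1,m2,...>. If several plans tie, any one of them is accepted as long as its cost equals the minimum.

Selinger DP (subsets sized 1..n):
  {C}: scan cost=80, card=80
  {B}: scan cost=200, card=200
  {A}: scan cost=300, card=300
  {BC}: card=80; try (C,hash)→1520, (C,nl_idx)→1680, (B,merge)→2520, (C,merge)→2640, (B,hash)→3360, (B,nl)→16080 …(+1); best=1520 via (C,hash)
  {AC}: card=600; try (A,nl_idx)→1400, (C,hash)→1720, (C,nl_idx)→3000, (A,merge)→3720, (C,merge)→3940, (A,hash)→5560 …(+2); best=1400 via (A,nl_idx)
  {ABC}: card=600; try (A,nl_idx)→2840, (A,merge)→5160, (B,hash)→5200, (A,hash)→7000, (B,merge)→9800, (A,nl)→25520 …(+1); best=2840 via (A,nl_idx)

cost=2840; order=B,C,A; methods=hash,nl_idx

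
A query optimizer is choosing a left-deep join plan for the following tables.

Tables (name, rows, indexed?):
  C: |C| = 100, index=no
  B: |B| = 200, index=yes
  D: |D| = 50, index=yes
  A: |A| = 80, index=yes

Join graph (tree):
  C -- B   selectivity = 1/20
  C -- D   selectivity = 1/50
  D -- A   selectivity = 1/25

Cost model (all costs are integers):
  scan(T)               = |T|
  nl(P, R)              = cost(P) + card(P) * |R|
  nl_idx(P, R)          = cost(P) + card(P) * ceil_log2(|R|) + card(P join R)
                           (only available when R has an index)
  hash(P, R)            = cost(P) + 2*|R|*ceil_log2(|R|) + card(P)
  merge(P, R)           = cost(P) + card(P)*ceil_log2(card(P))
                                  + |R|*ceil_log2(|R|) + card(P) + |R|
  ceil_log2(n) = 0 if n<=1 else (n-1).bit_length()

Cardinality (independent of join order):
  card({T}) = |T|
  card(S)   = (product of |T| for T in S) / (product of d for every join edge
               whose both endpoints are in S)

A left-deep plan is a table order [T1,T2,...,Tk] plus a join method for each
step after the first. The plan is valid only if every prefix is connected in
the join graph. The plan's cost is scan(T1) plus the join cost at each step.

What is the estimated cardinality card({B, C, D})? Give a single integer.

1000

Tables in S: B(200), C(100), D(50)
Edges inside S: C-B(d=20), C-D(d=50)
numerator = 200 * 100 * 50 = 1000000
denominator = 20 * 50 = 1000
card(S) = 1000000 / 1000 = 1000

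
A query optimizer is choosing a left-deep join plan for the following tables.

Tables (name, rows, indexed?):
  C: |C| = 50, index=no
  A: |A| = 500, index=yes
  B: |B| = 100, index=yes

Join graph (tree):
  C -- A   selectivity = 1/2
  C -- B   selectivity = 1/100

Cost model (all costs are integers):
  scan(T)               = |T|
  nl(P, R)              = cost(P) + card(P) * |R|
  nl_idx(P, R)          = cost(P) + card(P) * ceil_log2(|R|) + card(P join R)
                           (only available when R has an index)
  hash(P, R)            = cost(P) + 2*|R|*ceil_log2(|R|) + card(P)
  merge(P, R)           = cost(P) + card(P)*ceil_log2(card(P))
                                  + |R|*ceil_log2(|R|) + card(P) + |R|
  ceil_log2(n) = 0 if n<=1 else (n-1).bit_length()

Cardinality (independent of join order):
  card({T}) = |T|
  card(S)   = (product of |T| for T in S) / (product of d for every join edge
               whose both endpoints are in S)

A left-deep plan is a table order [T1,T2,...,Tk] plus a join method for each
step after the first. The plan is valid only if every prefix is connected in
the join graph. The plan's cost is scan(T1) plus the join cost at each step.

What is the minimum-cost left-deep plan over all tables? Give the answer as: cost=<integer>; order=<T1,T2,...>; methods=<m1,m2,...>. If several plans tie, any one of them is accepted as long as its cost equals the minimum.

cost=5800; order=C,B,A; methods=nl_idx,merge

Selinger DP (subsets sized 1..n):
  {C}: scan cost=50, card=50
  {A}: scan cost=500, card=500
  {B}: scan cost=100, card=100
  {AC}: card=12500; try (C,hash)→1600, (A,merge)→5400, (C,merge)→5850, (A,hash)→9100, (A,nl_idx)→13000, (A,nl)→25050 …(+1); best=1600 via (C,hash)
  {BC}: card=50; try (B,nl_idx)→450, (C,hash)→800, (B,merge)→1200, (C,merge)→1250, (B,hash)→1500, (B,nl)→5050 …(+1); best=450 via (B,nl_idx)
  {ABC}: card=12500; try (A,merge)→5800, (A,hash)→9500, (A,nl_idx)→13400, (B,hash)→15500, (A,nl)→25450, (B,nl_idx)→101600 …(+2); best=5800 via (A,merge)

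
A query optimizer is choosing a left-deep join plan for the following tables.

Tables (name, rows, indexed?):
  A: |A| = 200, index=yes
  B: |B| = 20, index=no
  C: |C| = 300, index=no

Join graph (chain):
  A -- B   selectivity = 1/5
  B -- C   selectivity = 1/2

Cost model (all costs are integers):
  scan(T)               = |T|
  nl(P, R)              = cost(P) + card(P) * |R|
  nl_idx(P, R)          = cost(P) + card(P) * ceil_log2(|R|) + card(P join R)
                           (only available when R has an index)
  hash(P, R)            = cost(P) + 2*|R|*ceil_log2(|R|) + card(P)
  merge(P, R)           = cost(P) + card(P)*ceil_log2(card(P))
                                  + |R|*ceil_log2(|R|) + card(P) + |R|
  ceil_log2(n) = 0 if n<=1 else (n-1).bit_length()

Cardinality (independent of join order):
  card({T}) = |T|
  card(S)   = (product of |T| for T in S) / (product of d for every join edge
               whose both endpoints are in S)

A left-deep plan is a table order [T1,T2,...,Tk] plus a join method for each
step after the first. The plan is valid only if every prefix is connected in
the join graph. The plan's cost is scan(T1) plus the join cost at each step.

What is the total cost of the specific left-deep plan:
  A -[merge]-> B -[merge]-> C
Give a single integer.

13920

step 1: scan A: cost=200, card=200
step 2: join B via merge
    card(P join B) = 200*20/(5) = 800
    cost = 200 + 200*8 + 20*5 + 200 + 20 = 2120
step 3: join C via merge
    card(P join C) = 800*300/(2) = 120000
    cost = 2120 + 800*10 + 300*9 + 800 + 300 = 13920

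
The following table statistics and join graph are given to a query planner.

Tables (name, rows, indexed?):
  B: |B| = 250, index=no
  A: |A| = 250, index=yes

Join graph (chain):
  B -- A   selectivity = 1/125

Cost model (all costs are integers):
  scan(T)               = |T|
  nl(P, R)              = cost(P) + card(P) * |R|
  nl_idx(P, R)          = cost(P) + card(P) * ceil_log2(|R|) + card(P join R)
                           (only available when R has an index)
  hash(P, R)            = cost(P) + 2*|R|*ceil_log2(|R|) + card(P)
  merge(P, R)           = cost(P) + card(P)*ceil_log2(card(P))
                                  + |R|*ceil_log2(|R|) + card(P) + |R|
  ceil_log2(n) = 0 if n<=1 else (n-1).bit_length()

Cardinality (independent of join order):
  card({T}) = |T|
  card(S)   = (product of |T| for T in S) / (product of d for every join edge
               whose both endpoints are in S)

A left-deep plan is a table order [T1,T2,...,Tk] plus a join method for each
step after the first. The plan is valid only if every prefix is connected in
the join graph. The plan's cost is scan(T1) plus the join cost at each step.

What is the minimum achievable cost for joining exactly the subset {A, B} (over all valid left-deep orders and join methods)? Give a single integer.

Selinger DP over subsets of {A,B}:
  {B}: scan cost=250, card=250
  {A}: scan cost=250, card=250
  {AB}: card=500; try (A,nl_idx)→2750, (B,hash)→4500, (A,hash)→4500, (B,merge)→4750, (A,merge)→4750, (B,nl)→62750 …(+1); best=2750 via (A,nl_idx)

2750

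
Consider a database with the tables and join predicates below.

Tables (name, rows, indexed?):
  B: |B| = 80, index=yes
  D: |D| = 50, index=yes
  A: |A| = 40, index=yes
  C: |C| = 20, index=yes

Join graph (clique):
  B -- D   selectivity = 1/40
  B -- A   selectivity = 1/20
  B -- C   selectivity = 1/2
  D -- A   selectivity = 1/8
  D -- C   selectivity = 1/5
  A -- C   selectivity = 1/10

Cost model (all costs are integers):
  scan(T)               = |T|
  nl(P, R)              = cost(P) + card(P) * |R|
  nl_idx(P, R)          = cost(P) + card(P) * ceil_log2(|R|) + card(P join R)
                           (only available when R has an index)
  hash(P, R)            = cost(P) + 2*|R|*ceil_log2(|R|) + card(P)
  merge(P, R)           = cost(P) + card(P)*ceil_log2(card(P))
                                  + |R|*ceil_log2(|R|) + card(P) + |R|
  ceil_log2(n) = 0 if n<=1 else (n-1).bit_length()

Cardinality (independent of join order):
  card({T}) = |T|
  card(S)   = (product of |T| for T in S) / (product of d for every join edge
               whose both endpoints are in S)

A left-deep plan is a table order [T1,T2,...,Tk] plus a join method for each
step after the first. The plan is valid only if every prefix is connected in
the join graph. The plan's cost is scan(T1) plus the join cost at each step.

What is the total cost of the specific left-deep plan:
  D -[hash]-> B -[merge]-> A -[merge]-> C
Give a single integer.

step 1: scan D: cost=50, card=50
step 2: join B via hash
    card(P join B) = 50*80/(40) = 100
    cost = 50 + 2*80*7 + 50 = 1220
step 3: join A via merge
    card(P join A) = 100*40/(20*8) = 25
    cost = 1220 + 100*7 + 40*6 + 100 + 40 = 2300
step 4: join C via merge
    card(P join C) = 25*20/(2*5*10) = 5
    cost = 2300 + 25*5 + 20*5 + 25 + 20 = 2570

2570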